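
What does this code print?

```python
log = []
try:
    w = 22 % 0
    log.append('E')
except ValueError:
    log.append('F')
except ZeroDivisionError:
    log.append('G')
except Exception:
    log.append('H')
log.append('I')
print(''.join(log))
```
GI

ZeroDivisionError matches before generic Exception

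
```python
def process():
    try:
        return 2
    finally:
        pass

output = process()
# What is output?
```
2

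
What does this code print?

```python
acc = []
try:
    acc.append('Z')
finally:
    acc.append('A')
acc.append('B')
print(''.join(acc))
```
ZAB

try/finally without except, no exception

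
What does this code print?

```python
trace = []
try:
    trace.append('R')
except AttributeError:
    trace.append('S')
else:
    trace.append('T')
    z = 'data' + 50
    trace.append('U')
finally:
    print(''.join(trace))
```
RT

Try succeeds, else appends 'T', TypeError in else is uncaught, finally prints before exception propagates ('U' never appended)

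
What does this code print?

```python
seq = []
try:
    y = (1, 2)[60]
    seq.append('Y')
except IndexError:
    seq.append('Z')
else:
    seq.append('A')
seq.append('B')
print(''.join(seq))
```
ZB

else block skipped when exception is caught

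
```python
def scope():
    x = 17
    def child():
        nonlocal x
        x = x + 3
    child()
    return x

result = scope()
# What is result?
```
20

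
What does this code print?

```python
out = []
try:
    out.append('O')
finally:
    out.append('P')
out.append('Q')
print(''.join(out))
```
OPQ

try/finally without except, no exception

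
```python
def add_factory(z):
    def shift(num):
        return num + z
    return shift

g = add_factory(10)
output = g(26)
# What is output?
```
36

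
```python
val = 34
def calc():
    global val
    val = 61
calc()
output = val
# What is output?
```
61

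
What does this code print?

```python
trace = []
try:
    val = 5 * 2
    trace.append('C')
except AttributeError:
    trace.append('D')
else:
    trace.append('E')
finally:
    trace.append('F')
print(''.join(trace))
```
CEF

else runs before finally when no exception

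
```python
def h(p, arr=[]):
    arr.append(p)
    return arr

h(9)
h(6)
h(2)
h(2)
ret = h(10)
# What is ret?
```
[9, 6, 2, 2, 10]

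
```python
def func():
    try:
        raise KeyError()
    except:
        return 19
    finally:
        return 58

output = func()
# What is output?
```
58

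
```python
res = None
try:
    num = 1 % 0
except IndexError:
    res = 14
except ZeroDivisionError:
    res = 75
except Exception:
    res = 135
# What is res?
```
75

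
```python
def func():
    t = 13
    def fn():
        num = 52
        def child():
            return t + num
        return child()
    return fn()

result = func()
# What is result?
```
65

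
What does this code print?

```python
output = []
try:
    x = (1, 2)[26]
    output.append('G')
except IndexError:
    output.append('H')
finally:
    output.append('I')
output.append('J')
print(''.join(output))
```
HIJ

finally always runs, even after exception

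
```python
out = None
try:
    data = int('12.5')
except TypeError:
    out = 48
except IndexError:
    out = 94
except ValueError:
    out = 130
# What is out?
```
130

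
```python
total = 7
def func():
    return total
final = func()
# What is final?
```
7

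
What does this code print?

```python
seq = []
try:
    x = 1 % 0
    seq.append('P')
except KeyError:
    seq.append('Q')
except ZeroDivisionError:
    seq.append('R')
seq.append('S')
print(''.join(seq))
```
RS

ZeroDivisionError is caught by its specific handler, not KeyError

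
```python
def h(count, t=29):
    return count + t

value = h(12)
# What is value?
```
41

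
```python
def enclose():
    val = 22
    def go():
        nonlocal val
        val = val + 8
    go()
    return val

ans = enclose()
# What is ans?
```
30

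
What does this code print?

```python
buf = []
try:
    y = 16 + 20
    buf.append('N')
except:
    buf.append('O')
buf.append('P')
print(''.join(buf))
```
NP

No exception, try block completes normally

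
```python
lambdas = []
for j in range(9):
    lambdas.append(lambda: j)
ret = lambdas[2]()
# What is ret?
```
8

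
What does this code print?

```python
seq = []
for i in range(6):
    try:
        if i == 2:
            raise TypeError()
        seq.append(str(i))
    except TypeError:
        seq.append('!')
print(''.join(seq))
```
01!345

Exception on i=2 caught, loop continues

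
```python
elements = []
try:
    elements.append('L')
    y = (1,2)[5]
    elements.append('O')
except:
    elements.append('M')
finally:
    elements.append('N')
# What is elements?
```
['L', 'M', 'N']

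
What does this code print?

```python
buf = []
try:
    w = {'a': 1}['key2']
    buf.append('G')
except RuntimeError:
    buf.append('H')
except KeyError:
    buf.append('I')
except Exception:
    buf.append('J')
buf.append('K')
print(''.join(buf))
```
IK

KeyError matches before generic Exception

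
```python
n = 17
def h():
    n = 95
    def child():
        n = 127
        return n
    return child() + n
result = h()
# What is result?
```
222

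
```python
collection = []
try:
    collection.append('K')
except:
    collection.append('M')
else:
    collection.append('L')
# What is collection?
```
['K', 'L']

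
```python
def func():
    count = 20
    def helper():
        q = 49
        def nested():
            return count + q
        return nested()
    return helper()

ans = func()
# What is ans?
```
69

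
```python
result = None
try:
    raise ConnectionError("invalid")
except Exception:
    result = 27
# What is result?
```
27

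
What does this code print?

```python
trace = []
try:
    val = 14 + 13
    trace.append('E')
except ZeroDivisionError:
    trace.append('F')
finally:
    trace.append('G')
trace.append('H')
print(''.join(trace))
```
EGH

finally runs after normal execution too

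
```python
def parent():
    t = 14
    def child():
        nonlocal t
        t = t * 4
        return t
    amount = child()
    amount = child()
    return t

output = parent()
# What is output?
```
224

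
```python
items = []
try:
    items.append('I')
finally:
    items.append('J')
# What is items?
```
['I', 'J']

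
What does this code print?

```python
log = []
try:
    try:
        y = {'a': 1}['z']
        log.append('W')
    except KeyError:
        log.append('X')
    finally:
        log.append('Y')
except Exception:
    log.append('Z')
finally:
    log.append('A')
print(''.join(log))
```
XYA

Both finally blocks run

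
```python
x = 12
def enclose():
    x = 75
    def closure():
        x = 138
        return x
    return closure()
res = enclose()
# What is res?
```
138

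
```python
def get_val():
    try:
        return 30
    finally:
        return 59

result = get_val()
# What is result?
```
59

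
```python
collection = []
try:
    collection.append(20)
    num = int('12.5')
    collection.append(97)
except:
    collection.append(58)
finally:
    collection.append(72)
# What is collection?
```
[20, 58, 72]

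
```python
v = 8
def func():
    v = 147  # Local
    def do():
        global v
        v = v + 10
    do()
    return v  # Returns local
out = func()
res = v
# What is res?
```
18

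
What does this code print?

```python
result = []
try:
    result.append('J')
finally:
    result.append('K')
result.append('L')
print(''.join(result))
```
JKL

try/finally without except, no exception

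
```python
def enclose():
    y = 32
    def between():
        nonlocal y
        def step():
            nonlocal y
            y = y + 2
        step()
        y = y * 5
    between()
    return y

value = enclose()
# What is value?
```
170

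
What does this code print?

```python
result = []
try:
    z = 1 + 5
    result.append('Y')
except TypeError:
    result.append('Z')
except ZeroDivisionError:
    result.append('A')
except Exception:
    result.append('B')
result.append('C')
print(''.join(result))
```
YC

No exception, try block completes normally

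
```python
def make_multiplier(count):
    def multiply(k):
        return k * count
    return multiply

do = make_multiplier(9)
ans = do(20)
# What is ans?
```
180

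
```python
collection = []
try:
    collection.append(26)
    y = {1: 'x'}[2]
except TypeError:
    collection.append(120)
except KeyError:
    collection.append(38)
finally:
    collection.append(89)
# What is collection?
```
[26, 38, 89]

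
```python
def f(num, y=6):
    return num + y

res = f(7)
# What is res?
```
13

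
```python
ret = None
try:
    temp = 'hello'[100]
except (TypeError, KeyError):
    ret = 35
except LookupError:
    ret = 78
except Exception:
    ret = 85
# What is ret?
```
78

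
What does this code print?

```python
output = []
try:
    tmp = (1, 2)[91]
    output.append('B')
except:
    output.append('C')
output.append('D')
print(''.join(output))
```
CD

Exception raised in try, caught by bare except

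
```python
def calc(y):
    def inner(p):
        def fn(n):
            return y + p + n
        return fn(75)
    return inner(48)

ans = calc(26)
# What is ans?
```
149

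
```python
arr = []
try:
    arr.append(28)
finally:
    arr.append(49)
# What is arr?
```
[28, 49]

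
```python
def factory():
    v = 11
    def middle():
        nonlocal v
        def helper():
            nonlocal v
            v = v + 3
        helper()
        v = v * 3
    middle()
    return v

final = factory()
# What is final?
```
42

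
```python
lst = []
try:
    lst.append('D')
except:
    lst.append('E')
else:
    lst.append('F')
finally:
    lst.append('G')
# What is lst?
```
['D', 'F', 'G']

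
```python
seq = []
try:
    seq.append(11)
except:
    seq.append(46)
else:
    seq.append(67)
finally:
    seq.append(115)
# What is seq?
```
[11, 67, 115]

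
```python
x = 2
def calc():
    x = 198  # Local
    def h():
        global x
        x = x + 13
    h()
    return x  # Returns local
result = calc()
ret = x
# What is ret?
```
15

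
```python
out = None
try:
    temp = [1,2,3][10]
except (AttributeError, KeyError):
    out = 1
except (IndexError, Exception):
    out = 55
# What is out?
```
55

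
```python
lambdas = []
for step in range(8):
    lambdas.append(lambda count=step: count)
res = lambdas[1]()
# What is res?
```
1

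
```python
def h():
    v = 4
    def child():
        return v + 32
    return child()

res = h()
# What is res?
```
36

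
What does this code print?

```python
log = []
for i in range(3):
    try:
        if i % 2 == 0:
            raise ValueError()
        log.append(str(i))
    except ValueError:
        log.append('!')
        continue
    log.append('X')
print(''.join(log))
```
!1X!

continue in except skips rest of loop body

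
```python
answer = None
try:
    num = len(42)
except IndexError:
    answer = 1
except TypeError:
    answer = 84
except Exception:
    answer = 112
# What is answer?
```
84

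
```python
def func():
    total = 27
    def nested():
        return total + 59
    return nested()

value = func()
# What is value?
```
86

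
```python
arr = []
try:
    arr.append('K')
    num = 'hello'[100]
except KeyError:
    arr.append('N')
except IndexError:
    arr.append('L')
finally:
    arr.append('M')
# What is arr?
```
['K', 'L', 'M']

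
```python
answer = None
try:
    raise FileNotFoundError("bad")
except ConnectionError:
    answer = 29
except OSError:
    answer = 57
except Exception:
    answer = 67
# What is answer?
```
57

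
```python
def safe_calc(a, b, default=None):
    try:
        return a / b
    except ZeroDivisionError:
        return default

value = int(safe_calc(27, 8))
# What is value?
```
3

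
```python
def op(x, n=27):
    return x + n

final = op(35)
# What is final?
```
62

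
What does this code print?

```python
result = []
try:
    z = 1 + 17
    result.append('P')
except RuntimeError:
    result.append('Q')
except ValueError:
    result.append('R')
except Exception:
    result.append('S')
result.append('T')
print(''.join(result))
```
PT

No exception, try block completes normally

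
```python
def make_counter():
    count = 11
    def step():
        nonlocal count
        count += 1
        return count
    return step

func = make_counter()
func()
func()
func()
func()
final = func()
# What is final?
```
16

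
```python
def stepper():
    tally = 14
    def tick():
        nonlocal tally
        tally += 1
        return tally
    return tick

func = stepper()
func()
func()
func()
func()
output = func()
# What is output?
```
19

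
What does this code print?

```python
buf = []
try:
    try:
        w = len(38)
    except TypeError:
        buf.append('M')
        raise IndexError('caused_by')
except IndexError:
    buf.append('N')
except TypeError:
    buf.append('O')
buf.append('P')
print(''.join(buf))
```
MNP

IndexError raised and caught, original TypeError not re-raised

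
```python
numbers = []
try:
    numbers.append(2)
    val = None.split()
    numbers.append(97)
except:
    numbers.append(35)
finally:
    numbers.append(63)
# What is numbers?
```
[2, 35, 63]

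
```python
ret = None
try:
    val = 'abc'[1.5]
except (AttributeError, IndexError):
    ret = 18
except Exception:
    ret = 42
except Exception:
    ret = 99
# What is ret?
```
42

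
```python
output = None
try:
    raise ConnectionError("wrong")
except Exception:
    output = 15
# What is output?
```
15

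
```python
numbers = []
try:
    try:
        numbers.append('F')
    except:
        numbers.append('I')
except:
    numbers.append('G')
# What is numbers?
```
['F']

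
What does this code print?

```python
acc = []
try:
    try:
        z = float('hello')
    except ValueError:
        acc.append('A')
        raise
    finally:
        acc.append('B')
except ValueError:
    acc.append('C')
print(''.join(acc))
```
ABC

finally runs before re-raised exception propagates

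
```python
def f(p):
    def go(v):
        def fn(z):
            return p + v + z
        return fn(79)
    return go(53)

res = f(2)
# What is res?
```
134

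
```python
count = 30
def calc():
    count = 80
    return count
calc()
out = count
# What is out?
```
30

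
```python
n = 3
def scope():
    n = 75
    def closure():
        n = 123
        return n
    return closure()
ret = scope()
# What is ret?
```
123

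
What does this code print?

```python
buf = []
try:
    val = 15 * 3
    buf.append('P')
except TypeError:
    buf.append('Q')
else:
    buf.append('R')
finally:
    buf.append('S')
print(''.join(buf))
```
PRS

else runs before finally when no exception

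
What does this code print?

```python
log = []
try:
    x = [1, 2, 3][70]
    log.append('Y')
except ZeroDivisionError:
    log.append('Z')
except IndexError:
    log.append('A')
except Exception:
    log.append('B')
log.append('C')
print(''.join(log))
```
AC

IndexError matches before generic Exception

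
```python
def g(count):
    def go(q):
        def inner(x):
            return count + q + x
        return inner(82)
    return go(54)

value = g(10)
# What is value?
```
146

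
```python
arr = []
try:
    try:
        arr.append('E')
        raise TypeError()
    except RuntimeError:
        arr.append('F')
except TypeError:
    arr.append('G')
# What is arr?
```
['E', 'G']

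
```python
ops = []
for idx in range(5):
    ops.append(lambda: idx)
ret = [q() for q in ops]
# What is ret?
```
[4, 4, 4, 4, 4]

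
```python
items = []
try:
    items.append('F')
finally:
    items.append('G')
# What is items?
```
['F', 'G']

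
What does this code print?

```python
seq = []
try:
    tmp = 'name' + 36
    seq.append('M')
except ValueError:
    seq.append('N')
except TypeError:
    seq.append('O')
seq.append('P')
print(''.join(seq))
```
OP

TypeError is caught by its specific handler, not ValueError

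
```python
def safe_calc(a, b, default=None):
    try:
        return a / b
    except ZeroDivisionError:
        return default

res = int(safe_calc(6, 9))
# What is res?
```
0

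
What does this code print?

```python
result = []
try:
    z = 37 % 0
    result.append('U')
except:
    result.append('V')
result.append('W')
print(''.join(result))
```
VW

Exception raised in try, caught by bare except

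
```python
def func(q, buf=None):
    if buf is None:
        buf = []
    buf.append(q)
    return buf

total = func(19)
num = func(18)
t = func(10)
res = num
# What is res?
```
[18]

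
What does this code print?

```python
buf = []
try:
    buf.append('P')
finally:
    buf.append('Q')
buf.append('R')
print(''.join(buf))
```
PQR

try/finally without except, no exception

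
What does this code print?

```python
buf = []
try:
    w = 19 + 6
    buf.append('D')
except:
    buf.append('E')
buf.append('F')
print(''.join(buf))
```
DF

No exception, try block completes normally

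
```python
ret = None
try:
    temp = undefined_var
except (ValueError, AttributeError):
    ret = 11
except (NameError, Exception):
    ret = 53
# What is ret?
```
53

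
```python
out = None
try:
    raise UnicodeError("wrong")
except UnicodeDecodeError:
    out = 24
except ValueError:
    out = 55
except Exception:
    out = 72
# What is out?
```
55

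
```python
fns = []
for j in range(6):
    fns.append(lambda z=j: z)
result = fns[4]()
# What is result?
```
4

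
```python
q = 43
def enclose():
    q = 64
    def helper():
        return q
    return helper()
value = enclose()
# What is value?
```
64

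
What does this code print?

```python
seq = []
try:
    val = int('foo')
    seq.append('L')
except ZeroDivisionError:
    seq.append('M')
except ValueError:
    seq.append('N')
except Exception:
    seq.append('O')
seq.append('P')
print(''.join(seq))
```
NP

ValueError matches before generic Exception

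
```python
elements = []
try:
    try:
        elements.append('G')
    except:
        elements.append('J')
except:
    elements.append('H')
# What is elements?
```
['G']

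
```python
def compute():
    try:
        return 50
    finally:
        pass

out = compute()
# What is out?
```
50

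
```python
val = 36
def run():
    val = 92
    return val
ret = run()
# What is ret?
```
92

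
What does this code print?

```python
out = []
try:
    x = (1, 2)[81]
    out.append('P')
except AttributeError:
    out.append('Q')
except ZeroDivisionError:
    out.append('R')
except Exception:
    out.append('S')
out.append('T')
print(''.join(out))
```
ST

IndexError not specifically caught, falls to Exception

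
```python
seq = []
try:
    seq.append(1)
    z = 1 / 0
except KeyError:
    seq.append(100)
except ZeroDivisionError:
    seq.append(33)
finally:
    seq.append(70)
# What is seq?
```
[1, 33, 70]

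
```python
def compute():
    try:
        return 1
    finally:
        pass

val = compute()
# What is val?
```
1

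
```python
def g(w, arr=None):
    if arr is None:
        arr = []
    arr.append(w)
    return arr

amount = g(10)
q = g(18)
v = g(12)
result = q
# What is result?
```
[18]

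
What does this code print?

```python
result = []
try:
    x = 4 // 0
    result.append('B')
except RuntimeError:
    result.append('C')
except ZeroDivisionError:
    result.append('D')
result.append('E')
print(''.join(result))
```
DE

ZeroDivisionError is caught by its specific handler, not RuntimeError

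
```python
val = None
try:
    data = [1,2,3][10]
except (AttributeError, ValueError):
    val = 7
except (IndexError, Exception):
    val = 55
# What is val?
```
55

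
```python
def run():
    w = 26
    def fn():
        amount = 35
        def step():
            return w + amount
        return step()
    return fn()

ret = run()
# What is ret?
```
61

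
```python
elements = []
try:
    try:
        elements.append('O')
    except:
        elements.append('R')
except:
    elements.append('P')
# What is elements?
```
['O']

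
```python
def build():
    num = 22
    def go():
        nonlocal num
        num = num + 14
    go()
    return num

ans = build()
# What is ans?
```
36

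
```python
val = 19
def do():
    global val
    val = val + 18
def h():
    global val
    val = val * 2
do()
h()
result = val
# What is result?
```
74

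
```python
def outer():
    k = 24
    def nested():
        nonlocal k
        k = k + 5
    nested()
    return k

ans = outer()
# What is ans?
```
29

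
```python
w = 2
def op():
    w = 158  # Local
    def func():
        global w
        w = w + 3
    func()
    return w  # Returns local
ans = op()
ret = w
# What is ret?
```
5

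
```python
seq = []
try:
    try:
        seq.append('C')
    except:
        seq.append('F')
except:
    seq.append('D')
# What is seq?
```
['C']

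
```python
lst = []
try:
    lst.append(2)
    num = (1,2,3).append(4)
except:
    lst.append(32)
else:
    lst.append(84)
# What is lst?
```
[2, 32]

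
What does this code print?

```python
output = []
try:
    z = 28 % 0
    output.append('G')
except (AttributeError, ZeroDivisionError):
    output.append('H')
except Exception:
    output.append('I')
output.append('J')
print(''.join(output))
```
HJ

ZeroDivisionError matches tuple containing it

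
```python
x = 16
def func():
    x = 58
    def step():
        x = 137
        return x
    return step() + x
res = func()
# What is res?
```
195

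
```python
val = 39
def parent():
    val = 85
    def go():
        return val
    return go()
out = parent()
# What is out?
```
85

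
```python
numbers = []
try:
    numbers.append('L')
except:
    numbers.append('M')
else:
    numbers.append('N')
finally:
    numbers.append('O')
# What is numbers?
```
['L', 'N', 'O']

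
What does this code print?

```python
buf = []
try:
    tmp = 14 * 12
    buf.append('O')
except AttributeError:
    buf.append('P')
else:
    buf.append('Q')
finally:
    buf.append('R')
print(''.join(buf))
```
OQR

else runs before finally when no exception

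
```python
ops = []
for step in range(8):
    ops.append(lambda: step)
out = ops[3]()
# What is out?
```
7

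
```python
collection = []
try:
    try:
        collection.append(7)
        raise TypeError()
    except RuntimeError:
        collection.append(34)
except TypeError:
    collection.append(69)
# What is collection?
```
[7, 69]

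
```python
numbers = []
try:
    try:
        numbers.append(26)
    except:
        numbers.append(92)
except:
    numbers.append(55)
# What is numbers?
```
[26]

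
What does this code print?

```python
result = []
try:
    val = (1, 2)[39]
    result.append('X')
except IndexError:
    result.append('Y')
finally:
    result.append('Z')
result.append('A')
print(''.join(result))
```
YZA

finally always runs, even after exception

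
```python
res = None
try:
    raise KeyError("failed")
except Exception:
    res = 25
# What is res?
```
25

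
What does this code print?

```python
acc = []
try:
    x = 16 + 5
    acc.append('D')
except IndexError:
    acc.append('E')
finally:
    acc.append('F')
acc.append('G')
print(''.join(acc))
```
DFG

finally runs after normal execution too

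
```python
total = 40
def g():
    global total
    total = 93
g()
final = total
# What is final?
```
93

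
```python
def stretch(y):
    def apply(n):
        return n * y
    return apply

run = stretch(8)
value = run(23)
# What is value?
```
184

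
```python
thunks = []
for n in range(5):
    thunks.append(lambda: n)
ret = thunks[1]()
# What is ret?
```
4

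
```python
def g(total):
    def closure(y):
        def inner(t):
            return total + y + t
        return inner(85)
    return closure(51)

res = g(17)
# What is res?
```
153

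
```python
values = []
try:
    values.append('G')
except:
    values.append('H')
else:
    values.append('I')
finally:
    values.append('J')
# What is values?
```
['G', 'I', 'J']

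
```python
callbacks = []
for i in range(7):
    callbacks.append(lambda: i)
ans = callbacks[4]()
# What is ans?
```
6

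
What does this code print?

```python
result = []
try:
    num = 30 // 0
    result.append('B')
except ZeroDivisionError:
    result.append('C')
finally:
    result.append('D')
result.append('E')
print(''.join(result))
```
CDE

finally always runs, even after exception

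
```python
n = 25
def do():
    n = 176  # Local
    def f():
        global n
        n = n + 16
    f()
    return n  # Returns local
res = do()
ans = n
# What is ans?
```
41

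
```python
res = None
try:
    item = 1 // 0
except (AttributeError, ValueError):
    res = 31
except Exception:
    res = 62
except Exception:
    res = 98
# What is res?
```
62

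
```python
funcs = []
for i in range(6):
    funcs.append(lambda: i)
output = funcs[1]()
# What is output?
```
5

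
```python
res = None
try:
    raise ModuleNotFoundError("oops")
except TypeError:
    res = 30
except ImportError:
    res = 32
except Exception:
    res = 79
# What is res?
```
32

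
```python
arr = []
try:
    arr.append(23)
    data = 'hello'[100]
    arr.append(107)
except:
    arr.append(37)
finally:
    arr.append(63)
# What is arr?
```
[23, 37, 63]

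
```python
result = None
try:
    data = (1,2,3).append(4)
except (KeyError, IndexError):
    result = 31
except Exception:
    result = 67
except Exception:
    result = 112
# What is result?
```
67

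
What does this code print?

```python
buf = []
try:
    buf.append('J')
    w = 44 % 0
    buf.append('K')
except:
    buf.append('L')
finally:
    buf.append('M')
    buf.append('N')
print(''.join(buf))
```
JLMN

Code before exception runs, then except, then all of finally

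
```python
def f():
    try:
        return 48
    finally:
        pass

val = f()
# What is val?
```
48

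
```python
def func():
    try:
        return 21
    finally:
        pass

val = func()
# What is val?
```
21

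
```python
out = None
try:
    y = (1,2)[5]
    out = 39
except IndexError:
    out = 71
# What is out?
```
71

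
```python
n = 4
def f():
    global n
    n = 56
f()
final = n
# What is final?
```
56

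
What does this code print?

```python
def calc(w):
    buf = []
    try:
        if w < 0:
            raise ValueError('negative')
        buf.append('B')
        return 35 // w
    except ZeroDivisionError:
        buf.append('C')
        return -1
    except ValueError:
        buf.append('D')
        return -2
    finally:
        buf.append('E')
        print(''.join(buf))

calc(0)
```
BCE

w=0 causes ZeroDivisionError, caught, finally prints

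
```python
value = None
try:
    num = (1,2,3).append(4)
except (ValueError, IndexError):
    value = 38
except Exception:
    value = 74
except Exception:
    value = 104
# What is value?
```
74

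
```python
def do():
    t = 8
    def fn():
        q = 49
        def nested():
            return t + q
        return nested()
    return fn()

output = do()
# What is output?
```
57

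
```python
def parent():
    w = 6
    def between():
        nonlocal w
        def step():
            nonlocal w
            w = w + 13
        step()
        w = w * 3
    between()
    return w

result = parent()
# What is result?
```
57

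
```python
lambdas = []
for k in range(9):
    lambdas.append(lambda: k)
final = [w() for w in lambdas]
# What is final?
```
[8, 8, 8, 8, 8, 8, 8, 8, 8]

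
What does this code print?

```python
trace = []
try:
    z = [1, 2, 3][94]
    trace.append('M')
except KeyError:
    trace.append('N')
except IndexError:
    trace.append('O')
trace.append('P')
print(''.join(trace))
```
OP

IndexError is caught by its specific handler, not KeyError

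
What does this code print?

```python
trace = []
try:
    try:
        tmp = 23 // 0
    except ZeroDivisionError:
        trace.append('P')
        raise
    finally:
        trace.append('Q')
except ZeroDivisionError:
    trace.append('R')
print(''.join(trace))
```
PQR

finally runs before re-raised exception propagates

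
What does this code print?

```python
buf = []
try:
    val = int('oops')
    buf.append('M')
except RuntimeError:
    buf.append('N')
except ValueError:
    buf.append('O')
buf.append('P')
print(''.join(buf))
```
OP

ValueError is caught by its specific handler, not RuntimeError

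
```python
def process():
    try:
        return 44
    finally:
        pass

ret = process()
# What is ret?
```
44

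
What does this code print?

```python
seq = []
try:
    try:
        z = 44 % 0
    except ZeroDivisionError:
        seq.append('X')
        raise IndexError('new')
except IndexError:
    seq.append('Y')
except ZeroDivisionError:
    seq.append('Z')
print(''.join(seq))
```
XY

New IndexError raised, caught by outer IndexError handler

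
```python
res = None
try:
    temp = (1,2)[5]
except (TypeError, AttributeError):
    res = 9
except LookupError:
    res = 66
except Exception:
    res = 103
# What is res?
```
66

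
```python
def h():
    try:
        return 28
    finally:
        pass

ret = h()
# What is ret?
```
28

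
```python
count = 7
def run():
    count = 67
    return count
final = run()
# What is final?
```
67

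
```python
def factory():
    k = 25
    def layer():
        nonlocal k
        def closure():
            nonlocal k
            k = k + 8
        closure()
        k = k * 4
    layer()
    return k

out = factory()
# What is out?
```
132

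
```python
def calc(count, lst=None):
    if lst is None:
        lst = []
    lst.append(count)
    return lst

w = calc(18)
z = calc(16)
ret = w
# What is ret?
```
[18]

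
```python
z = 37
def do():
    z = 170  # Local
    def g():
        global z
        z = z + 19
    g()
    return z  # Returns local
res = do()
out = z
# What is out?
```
56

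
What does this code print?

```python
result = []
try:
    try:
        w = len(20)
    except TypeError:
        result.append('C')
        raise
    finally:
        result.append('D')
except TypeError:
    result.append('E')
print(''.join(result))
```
CDE

finally runs before re-raised exception propagates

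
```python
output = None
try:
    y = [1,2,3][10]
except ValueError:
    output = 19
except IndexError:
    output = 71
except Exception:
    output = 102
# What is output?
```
71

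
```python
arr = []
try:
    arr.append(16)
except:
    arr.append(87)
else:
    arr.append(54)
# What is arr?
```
[16, 54]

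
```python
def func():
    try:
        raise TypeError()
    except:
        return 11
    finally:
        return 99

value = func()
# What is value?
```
99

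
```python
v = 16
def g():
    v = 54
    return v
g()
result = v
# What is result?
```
16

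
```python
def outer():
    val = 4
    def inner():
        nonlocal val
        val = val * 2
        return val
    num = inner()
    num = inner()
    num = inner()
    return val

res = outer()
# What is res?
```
32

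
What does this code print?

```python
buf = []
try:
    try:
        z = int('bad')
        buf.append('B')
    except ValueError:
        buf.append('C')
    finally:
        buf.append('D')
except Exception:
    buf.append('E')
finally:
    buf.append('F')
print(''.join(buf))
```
CDF

Both finally blocks run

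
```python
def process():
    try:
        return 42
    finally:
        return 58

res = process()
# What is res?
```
58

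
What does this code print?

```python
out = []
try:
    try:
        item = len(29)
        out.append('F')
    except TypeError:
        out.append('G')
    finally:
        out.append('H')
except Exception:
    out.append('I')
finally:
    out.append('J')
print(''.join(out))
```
GHJ

Both finally blocks run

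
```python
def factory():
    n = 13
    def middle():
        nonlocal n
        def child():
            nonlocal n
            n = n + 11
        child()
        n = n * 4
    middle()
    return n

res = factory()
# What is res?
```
96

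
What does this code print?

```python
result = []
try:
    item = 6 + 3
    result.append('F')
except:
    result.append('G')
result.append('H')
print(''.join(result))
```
FH

No exception, try block completes normally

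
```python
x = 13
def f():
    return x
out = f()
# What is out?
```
13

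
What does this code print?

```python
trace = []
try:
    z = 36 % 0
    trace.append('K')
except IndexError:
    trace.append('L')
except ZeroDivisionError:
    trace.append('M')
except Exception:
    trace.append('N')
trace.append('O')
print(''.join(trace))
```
MO

ZeroDivisionError matches before generic Exception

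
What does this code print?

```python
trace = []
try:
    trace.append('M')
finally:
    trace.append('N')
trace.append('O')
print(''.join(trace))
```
MNO

try/finally without except, no exception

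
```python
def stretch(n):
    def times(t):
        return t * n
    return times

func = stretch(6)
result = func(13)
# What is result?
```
78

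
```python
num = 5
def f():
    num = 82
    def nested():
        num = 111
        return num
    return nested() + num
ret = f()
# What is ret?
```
193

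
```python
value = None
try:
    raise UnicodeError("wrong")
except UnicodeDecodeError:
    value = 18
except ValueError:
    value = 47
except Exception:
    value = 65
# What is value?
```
47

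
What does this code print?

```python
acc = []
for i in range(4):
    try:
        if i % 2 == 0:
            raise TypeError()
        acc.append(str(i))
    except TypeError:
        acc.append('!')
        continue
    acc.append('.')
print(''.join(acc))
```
!1.!3.

continue in except skips rest of loop body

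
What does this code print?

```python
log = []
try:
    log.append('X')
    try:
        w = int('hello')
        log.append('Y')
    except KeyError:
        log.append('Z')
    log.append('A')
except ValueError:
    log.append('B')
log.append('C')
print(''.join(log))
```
XBC

Inner handler doesn't match, propagates to outer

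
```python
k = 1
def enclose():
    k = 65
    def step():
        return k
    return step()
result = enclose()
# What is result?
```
65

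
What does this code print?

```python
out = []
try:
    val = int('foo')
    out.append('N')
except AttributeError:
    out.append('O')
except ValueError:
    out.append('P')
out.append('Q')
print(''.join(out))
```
PQ

ValueError is caught by its specific handler, not AttributeError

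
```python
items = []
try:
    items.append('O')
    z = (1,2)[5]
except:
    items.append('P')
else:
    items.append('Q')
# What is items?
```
['O', 'P']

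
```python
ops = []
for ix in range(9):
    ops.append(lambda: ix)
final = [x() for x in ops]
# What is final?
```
[8, 8, 8, 8, 8, 8, 8, 8, 8]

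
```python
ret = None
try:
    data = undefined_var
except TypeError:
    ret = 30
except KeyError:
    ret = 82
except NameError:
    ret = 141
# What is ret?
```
141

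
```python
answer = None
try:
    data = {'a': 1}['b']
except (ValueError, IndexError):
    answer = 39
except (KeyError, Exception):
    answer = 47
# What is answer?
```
47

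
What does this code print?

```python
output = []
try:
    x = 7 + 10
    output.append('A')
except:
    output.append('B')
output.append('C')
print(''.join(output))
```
AC

No exception, try block completes normally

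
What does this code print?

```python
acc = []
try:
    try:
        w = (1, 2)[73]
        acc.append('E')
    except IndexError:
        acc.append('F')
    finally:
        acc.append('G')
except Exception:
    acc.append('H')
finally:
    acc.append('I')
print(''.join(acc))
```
FGI

Both finally blocks run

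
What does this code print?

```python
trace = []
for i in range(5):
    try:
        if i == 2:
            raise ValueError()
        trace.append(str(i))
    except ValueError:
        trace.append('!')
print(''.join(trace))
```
01!34

Exception on i=2 caught, loop continues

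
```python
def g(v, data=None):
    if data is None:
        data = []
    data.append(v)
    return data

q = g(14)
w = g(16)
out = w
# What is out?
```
[16]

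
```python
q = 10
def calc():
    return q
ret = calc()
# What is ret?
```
10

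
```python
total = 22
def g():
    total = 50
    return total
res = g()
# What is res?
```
50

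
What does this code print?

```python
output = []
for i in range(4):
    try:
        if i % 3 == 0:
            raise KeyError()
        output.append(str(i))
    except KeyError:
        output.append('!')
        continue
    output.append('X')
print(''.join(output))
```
!1X2X!

continue in except skips rest of loop body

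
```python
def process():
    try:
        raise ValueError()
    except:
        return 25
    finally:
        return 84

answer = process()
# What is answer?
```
84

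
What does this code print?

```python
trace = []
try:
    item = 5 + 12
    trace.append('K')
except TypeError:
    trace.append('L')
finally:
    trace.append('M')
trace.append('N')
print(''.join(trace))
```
KMN

finally runs after normal execution too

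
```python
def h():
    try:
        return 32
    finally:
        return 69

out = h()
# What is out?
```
69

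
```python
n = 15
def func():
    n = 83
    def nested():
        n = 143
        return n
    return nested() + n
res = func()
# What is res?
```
226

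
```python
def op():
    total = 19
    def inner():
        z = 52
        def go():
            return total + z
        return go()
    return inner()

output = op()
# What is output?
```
71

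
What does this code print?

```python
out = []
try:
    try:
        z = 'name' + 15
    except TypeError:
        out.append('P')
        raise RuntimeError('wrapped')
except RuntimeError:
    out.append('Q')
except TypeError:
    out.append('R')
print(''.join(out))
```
PQ

New RuntimeError raised, caught by outer RuntimeError handler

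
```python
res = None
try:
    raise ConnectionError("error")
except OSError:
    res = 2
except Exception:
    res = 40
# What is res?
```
2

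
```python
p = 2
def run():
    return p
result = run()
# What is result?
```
2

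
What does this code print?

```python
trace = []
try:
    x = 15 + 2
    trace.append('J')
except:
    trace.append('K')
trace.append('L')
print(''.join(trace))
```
JL

No exception, try block completes normally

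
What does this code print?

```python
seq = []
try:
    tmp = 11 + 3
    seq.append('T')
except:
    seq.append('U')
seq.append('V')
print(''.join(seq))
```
TV

No exception, try block completes normally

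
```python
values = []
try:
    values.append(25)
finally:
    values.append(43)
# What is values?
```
[25, 43]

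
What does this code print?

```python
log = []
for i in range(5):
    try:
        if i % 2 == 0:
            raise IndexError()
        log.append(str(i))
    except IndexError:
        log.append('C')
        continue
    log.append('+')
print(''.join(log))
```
C1+C3+C

continue in except skips rest of loop body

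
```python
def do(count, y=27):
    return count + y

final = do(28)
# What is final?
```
55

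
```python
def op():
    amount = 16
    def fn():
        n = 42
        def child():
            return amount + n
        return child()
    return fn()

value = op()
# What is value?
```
58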